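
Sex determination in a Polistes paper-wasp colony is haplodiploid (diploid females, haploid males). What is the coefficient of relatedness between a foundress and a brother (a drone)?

0.25

Her haploid brother carries none of their father's genes and a random half of their mother's genome; that half matches the maternal half of her own genome with probability 1/2: r = 1/2 · 1/2 = 1/4.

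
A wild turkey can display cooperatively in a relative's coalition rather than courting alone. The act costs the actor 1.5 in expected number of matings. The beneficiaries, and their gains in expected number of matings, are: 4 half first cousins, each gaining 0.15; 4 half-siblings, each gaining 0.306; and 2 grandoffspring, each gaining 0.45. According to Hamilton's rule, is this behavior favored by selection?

No

Hamilton's rule: the trait is favored when the sum of r·B over every recipient exceeds the actor's cost C.
r to a half first cousin = 1/16 (half first cousins share one grandparent — one path of length 4: r = (1/2)^4 = 1/16).
r to a half-sibling = 1/4 (half-sibs share one parent — one path of length 2: r = (1/2)^2 = 1/4).
r to a grandoffspring = 0.25 (two parent–offspring links: r = (1/2)^2 = 1/4).
Summing one r·B term per recipient: 4·0.0625·0.15 + 4·0.25·0.306 + 2·0.25·0.45 = 0.5685.
0.5685 < 1.5: the indirect benefit is less than the cost.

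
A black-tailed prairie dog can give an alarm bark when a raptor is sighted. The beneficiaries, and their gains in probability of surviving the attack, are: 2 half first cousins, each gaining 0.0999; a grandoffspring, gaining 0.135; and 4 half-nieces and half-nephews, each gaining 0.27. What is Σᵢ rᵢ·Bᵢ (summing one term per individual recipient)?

r to a half first cousin = 1/16 (half first cousins share one grandparent — one path of length 4: r = (1/2)^4 = 1/16).
r to a grandoffspring = 1/4 (two parent–offspring links: r = (1/2)^2 = 1/4).
r to a half-niece or half-nephew = 1/8 (half-aunt/uncle↔niece/nephew: one path of length 3: r = (1/2)^3 = 1/8).
Summing one r·B term per recipient: 2·0.0625·0.0999 + 1·0.25·0.135 + 4·0.125·0.27 = 0.1812375.

0.1812375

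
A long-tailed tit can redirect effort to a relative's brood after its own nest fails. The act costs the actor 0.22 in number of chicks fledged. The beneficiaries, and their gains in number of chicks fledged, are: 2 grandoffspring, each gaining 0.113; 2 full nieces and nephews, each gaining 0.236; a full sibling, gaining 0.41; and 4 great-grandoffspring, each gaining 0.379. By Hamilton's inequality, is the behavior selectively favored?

Yes

Hamilton's rule: the trait is favored when the sum of r·B over every recipient exceeds the actor's cost C.
r to a grandoffspring = 0.25 (two parent–offspring links: r = (1/2)^2 = 1/4).
r to a full niece or nephew = 1/4 (full aunt/uncle↔niece/nephew: two paths of length 3 through the shared grandparent pair: r = 2·(1/2)^3 = 1/4).
r to a full sibling = 1/2 (full sibs share both parents — two paths of length 2: r = 2·(1/2)^2 = 1/2).
r to a great-grandoffspring = 1/8 (three parent–offspring links: r = (1/2)^3 = 1/8).
Summing one r·B term per recipient: 2·0.25·0.113 + 2·0.25·0.236 + 1·0.5·0.41 + 4·0.125·0.379 = 0.569.
0.569 > 0.22: the indirect benefit exceeds the cost.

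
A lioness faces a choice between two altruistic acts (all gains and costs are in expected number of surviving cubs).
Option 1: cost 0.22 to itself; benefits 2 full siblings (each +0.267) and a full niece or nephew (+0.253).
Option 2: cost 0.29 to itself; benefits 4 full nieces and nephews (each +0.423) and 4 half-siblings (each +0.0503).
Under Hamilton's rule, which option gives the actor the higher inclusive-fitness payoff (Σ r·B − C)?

Option 1: r to a full sibling = 0.5.
Option 1: r to a full niece or nephew = 0.25.
Option 1: Σ r·B − C = (2·0.5·0.267 + 1·0.25·0.253) − 0.22 = 0.11025.
Option 2: r to a full niece or nephew = 0.25.
Option 2: r to a half-sibling = 0.25.
Option 2: Σ r·B − C = (4·0.25·0.423 + 4·0.25·0.0503) − 0.29 = 0.1833.
Option 2 has the higher net inclusive-fitness payoff.

Option 2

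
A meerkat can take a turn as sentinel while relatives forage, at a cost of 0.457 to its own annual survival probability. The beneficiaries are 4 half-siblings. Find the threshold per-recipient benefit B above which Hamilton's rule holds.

0.457

r to a half-sibling = 1/4 (half-sibs share one parent — one path of length 2: r = (1/2)^2 = 1/4).
Hamilton's rule with n recipients of equal r: n·r·B > C, so B > C/(n·r) = 0.457/(4·0.25) = 0.457.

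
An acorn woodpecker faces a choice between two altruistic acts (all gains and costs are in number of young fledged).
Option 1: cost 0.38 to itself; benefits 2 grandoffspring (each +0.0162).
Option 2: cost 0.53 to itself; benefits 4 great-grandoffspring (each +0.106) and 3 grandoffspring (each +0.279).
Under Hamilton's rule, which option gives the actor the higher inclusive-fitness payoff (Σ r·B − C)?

Option 1: r to a grandoffspring = 0.25.
Option 1: Σ r·B − C = (2·0.25·0.0162) − 0.38 = -0.3719.
Option 2: r to a great-grandoffspring = 0.125.
Option 2: r to a grandoffspring = 0.25.
Option 2: Σ r·B − C = (4·0.125·0.106 + 3·0.25·0.279) − 0.53 = -0.26775.
Option 2 has the higher net inclusive-fitness payoff.

Option 2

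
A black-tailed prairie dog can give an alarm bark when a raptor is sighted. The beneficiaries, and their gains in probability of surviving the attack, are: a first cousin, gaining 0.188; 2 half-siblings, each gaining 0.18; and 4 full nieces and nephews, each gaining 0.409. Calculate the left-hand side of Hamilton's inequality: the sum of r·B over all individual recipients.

0.5225

r to a first cousin = 1/8 (first cousins share one grandparent pair — two paths of length 4: r = 2·(1/2)^4 = 1/8).
r to a half-sibling = 1/4 (half-sibs share one parent — one path of length 2: r = (1/2)^2 = 1/4).
r to a full niece or nephew = 1/4 (full aunt/uncle↔niece/nephew: two paths of length 3 through the shared grandparent pair: r = 2·(1/2)^3 = 1/4).
Summing one r·B term per recipient: 1·0.125·0.188 + 2·0.25·0.18 + 4·0.25·0.409 = 0.5225.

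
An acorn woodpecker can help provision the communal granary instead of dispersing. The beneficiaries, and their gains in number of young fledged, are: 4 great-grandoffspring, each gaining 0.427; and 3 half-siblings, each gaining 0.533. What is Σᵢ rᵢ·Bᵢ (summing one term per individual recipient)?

0.61325

r to a great-grandoffspring = 1/8 (three parent–offspring links: r = (1/2)^3 = 1/8).
r to a half-sibling = 0.25 (half-sibs share one parent — one path of length 2: r = (1/2)^2 = 1/4).
Summing one r·B term per recipient: 4·0.125·0.427 + 3·0.25·0.533 = 0.61325.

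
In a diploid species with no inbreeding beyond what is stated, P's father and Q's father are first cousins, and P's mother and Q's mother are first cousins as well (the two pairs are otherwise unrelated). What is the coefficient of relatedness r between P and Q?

Wright's path rule: contributions from independent ancestry routes add.
P and Q are related in two ways: second cousins through their fathers (r = 1/32) and second cousins through their mothers (r = 1/32).
r = 1/32 + 1/32 = 1/16 = 0.0625.

0.0625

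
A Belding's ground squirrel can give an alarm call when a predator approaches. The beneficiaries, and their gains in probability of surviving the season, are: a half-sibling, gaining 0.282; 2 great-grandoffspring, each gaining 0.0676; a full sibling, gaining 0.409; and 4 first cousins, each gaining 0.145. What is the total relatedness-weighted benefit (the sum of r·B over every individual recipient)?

r to a half-sibling = 0.25 (half-sibs share one parent — one path of length 2: r = (1/2)^2 = 1/4).
r to a great-grandoffspring = 1/8 (three parent–offspring links: r = (1/2)^3 = 1/8).
r to a full sibling = 1/2 (full sibs share both parents — two paths of length 2: r = 2·(1/2)^2 = 1/2).
r to a first cousin = 1/8 (first cousins share one grandparent pair — two paths of length 4: r = 2·(1/2)^4 = 1/8).
Summing one r·B term per recipient: 1·0.25·0.282 + 2·0.125·0.0676 + 1·0.5·0.409 + 4·0.125·0.145 = 0.3644.

0.3644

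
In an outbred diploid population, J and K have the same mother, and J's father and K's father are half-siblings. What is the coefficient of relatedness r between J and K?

With two independent routes of shared ancestry, r is the sum of the two contributions.
J and K are related in two ways: half-sibs through their shared mother (r = 1/4) and half first cousins through their fathers (r = 1/16).
r = 1/4 + 1/16 = 5/16 = 0.3125.

0.3125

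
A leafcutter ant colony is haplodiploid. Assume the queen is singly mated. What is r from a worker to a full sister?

0.75

Haplodiploid full sisters inherit their father's entire haploid genome identically (contributing 1/2) and on average half of their mother's contribution (1/2 · 1/2 = 1/4); r = 1/2 + 1/4 = 3/4.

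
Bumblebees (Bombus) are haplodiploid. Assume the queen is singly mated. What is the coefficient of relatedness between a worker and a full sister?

Haplodiploid full sisters inherit their father's entire haploid genome identically (contributing 1/2) and on average half of their mother's contribution (1/2 · 1/2 = 1/4); r = 1/2 + 1/4 = 3/4.

0.75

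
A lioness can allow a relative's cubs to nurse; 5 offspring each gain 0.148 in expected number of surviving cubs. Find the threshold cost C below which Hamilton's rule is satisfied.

0.37

r to an offspring = 0.5 (one parent–offspring link: r = (1/2)^1 = 1/2).
Hamilton's rule: n·r·B > C, so the trait is favored while C < n·r·B = 5·0.5·0.148 = 0.37.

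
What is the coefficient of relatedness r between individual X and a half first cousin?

0.0625

Each parent–offspring link contributes a factor of 1/2, and independent paths through distinct common ancestors add.
Half first cousins share one grandparent — one path of length 4: r = (1/2)^4 = 1/16.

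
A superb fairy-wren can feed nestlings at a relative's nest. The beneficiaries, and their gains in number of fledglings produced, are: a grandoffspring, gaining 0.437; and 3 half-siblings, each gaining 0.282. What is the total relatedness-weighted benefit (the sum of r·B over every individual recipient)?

0.32075

r to a grandoffspring = 0.25 (two parent–offspring links: r = (1/2)^2 = 1/4).
r to a half-sibling = 0.25 (half-sibs share one parent — one path of length 2: r = (1/2)^2 = 1/4).
Summing one r·B term per recipient: 1·0.25·0.437 + 3·0.25·0.282 = 0.32075.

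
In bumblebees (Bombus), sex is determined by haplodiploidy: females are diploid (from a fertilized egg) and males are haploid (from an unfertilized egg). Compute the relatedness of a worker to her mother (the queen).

0.5

One meiotic link between diploid queen and diploid daughter: r = 1/2.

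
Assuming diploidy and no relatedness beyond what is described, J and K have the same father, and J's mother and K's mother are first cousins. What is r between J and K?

With two independent routes of shared ancestry, r is the sum of the two contributions.
J and K are related in two ways: half-sibs through their shared father (r = 1/4) and second cousins through their mothers (r = 1/32).
r = 1/4 + 1/32 = 0.28125.

0.28125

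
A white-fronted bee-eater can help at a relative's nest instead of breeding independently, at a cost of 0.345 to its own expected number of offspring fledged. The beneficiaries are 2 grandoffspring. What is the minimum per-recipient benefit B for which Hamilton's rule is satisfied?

r to a grandoffspring = 0.25 (two parent–offspring links: r = (1/2)^2 = 1/4).
Hamilton's rule with n recipients of equal r: n·r·B > C, so B > C/(n·r) = 0.345/(2·0.25) = 0.69.

0.69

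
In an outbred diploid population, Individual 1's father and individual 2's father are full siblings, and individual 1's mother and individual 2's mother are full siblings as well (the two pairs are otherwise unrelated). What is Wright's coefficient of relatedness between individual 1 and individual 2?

Independent pedigree routes through distinct common ancestors add.
Individual 1 and individual 2 are related in two ways: first cousins through their fathers (r = 1/8) and first cousins through their mothers (r = 1/8) — i.e. double first cousins.
r = 1/8 + 1/8 = 0.25.

0.25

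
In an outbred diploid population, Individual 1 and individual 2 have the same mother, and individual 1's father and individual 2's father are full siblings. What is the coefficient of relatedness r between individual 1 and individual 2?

Relatedness sums over independent paths through distinct common ancestors.
Individual 1 and individual 2 are related in two ways: half-sibs through their shared mother (r = 1/4) and first cousins through their fathers (r = 1/8).
r = 1/4 + 1/8 = 0.375.

0.375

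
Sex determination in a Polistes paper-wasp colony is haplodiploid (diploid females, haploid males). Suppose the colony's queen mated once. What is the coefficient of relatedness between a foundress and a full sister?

0.75

Haplodiploid full sisters inherit their father's entire haploid genome identically (contributing 1/2) and on average half of their mother's contribution (1/2 · 1/2 = 1/4); r = 1/2 + 1/4 = 3/4.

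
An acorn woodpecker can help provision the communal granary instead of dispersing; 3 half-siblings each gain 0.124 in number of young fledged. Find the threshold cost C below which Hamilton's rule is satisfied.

0.093

r to a half-sibling = 1/4 (half-sibs share one parent — one path of length 2: r = (1/2)^2 = 1/4).
Hamilton's rule: n·r·B > C, so the trait is favored while C < n·r·B = 3·0.25·0.124 = 0.093.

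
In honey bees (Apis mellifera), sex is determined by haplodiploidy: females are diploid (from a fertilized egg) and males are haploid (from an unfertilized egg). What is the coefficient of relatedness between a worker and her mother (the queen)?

0.5

One meiotic link between diploid queen and diploid daughter: r = 1/2.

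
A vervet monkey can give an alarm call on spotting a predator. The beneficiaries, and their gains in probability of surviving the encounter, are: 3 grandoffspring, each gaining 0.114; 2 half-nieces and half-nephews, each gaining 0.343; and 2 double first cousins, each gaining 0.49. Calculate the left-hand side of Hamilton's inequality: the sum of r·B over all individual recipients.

0.41625

r to a grandoffspring = 0.25 (two parent–offspring links: r = (1/2)^2 = 1/4).
r to a half-niece or half-nephew = 0.125 (half-aunt/uncle↔niece/nephew: one path of length 3: r = (1/2)^3 = 1/8).
r to a double first cousin = 1/4 (double first cousins share both grandparent pairs — four paths of length 4: r = 4·(1/2)^4 = 1/4).
Summing one r·B term per recipient: 3·0.25·0.114 + 2·0.125·0.343 + 2·0.25·0.49 = 0.41625.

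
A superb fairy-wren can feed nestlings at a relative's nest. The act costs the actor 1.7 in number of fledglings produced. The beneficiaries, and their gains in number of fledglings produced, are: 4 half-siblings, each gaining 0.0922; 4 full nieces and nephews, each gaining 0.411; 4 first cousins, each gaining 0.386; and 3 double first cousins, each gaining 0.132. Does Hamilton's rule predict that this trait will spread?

Hamilton's rule: the trait is favored when the sum of r·B over every recipient exceeds the actor's cost C.
r to a half-sibling = 1/4 (half-sibs share one parent — one path of length 2: r = (1/2)^2 = 1/4).
r to a full niece or nephew = 1/4 (full aunt/uncle↔niece/nephew: two paths of length 3 through the shared grandparent pair: r = 2·(1/2)^3 = 1/4).
r to a first cousin = 0.125 (first cousins share one grandparent pair — two paths of length 4: r = 2·(1/2)^4 = 1/8).
r to a double first cousin = 0.25 (double first cousins share both grandparent pairs — four paths of length 4: r = 4·(1/2)^4 = 1/4).
Summing one r·B term per recipient: 4·0.25·0.0922 + 4·0.25·0.411 + 4·0.125·0.386 + 3·0.25·0.132 = 0.7952.
0.7952 < 1.7: the indirect benefit is less than the cost.

No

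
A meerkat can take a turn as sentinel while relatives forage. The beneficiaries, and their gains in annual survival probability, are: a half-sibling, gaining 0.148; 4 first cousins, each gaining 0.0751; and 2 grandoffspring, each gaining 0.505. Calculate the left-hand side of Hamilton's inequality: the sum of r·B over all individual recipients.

0.32705

r to a half-sibling = 0.25 (half-sibs share one parent — one path of length 2: r = (1/2)^2 = 1/4).
r to a first cousin = 1/8 (first cousins share one grandparent pair — two paths of length 4: r = 2·(1/2)^4 = 1/8).
r to a grandoffspring = 1/4 (two parent–offspring links: r = (1/2)^2 = 1/4).
Summing one r·B term per recipient: 1·0.25·0.148 + 4·0.125·0.0751 + 2·0.25·0.505 = 0.32705.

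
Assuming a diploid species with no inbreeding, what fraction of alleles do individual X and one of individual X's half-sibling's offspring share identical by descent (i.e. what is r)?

0.125

Each parent–offspring link contributes a factor of 1/2, and independent paths through distinct common ancestors add.
Half-aunt/uncle↔niece/nephew: one path of length 3: r = (1/2)^3 = 1/8.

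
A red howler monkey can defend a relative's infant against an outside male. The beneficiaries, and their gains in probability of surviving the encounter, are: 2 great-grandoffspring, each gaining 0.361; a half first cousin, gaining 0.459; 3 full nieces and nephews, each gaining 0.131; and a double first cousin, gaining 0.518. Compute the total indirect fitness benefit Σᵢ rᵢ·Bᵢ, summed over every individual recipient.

0.3466875

r to a great-grandoffspring = 1/8 (three parent–offspring links: r = (1/2)^3 = 1/8).
r to a half first cousin = 1/16 (half first cousins share one grandparent — one path of length 4: r = (1/2)^4 = 1/16).
r to a full niece or nephew = 0.25 (full aunt/uncle↔niece/nephew: two paths of length 3 through the shared grandparent pair: r = 2·(1/2)^3 = 1/4).
r to a double first cousin = 1/4 (double first cousins share both grandparent pairs — four paths of length 4: r = 4·(1/2)^4 = 1/4).
Summing one r·B term per recipient: 2·0.125·0.361 + 1·0.0625·0.459 + 3·0.25·0.131 + 1·0.25·0.518 = 0.3466875.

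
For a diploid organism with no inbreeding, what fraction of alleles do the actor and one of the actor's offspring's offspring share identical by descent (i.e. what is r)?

Each parent–offspring link contributes a factor of 1/2, and independent paths through distinct common ancestors add.
Two parent–offspring links: r = (1/2)^2 = 1/4.

0.25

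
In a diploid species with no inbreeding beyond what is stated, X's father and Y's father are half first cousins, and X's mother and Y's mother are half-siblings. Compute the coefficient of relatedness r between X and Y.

0.078125

Independent pedigree routes through distinct common ancestors add.
X and Y are related in two ways: half second cousins through their fathers (r = 1/64) and half first cousins through their mothers (r = 1/16).
r = 1/64 + 1/16 = 0.078125.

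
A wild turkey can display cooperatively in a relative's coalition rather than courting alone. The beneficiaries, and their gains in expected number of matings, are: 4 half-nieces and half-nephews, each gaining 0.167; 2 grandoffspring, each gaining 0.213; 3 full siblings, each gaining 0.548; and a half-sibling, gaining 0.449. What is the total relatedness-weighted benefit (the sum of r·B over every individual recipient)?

r to a half-niece or half-nephew = 0.125 (half-aunt/uncle↔niece/nephew: one path of length 3: r = (1/2)^3 = 1/8).
r to a grandoffspring = 1/4 (two parent–offspring links: r = (1/2)^2 = 1/4).
r to a full sibling = 0.5 (full sibs share both parents — two paths of length 2: r = 2·(1/2)^2 = 1/2).
r to a half-sibling = 0.25 (half-sibs share one parent — one path of length 2: r = (1/2)^2 = 1/4).
Summing one r·B term per recipient: 4·0.125·0.167 + 2·0.25·0.213 + 3·0.5·0.548 + 1·0.25·0.449 = 1.12425.

1.12425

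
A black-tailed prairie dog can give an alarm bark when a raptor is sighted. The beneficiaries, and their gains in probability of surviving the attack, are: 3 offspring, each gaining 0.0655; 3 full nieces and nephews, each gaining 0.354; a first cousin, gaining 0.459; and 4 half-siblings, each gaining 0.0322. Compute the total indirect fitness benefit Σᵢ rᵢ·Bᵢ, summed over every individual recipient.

0.453325

r to an offspring = 0.5 (one parent–offspring link: r = (1/2)^1 = 1/2).
r to a full niece or nephew = 1/4 (full aunt/uncle↔niece/nephew: two paths of length 3 through the shared grandparent pair: r = 2·(1/2)^3 = 1/4).
r to a first cousin = 1/8 (first cousins share one grandparent pair — two paths of length 4: r = 2·(1/2)^4 = 1/8).
r to a half-sibling = 1/4 (half-sibs share one parent — one path of length 2: r = (1/2)^2 = 1/4).
Summing one r·B term per recipient: 3·0.5·0.0655 + 3·0.25·0.354 + 1·0.125·0.459 + 4·0.25·0.0322 = 0.453325.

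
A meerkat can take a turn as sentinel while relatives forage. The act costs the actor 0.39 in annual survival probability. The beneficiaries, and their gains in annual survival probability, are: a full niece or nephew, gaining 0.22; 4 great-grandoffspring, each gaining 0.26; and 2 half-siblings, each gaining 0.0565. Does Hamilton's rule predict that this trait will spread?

No

Hamilton's rule: the trait is favored when the sum of r·B over every recipient exceeds the actor's cost C.
r to a full niece or nephew = 1/4 (full aunt/uncle↔niece/nephew: two paths of length 3 through the shared grandparent pair: r = 2·(1/2)^3 = 1/4).
r to a great-grandoffspring = 1/8 (three parent–offspring links: r = (1/2)^3 = 1/8).
r to a half-sibling = 0.25 (half-sibs share one parent — one path of length 2: r = (1/2)^2 = 1/4).
Summing one r·B term per recipient: 1·0.25·0.22 + 4·0.125·0.26 + 2·0.25·0.0565 = 0.21325.
0.21325 < 0.39: the indirect benefit is less than the cost.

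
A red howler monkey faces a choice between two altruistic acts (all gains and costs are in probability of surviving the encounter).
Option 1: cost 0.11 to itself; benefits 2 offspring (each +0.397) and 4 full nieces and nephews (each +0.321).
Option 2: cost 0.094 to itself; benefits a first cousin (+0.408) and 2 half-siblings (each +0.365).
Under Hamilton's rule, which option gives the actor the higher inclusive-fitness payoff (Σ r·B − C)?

Option 1

Option 1: r to an offspring = 0.5.
Option 1: r to a full niece or nephew = 0.25.
Option 1: Σ r·B − C = (2·0.5·0.397 + 4·0.25·0.321) − 0.11 = 0.608.
Option 2: r to a first cousin = 0.125.
Option 2: r to a half-sibling = 0.25.
Option 2: Σ r·B − C = (1·0.125·0.408 + 2·0.25·0.365) − 0.094 = 0.1395.
Option 1 has the higher net inclusive-fitness payoff.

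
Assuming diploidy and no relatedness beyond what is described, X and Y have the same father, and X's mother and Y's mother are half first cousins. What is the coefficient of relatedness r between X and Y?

Relatedness sums over independent paths through distinct common ancestors.
X and Y are related in two ways: half-sibs through their shared father (r = 1/4) and half second cousins through their mothers (r = 1/64).
r = 1/4 + 1/64 = 17/64 = 0.265625.

0.265625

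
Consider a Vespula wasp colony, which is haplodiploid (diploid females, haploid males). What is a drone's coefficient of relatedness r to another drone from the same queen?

Haploid brothers each carry a random half of the queen's diploid genome, so on average they share half: r = 1/2.

0.5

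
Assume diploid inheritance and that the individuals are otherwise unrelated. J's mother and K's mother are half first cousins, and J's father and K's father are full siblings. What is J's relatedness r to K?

Relatedness sums over independent paths through distinct common ancestors.
J and K are related in two ways: half second cousins through their mothers (r = 1/64) and first cousins through their fathers (r = 1/8).
r = 1/64 + 1/8 = 9/64 = 0.140625.

0.140625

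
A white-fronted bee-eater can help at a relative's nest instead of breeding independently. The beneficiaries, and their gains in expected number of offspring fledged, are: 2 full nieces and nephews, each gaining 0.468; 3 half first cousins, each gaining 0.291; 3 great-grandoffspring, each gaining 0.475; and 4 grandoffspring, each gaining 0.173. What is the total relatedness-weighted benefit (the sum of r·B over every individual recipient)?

r to a full niece or nephew = 0.25 (full aunt/uncle↔niece/nephew: two paths of length 3 through the shared grandparent pair: r = 2·(1/2)^3 = 1/4).
r to a half first cousin = 0.0625 (half first cousins share one grandparent — one path of length 4: r = (1/2)^4 = 1/16).
r to a great-grandoffspring = 0.125 (three parent–offspring links: r = (1/2)^3 = 1/8).
r to a grandoffspring = 0.25 (two parent–offspring links: r = (1/2)^2 = 1/4).
Summing one r·B term per recipient: 2·0.25·0.468 + 3·0.0625·0.291 + 3·0.125·0.475 + 4·0.25·0.173 = 0.6396875.

0.6396875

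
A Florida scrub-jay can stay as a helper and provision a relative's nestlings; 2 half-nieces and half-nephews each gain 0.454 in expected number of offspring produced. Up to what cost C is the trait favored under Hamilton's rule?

0.1135

r to a half-niece or half-nephew = 1/8 (half-aunt/uncle↔niece/nephew: one path of length 3: r = (1/2)^3 = 1/8).
Hamilton's rule: n·r·B > C, so the trait is favored while C < n·r·B = 2·0.125·0.454 = 0.1135.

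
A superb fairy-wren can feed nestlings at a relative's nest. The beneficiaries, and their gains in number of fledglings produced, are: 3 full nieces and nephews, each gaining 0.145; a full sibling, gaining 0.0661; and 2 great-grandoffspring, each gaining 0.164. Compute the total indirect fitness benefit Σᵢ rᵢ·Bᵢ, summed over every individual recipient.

r to a full niece or nephew = 0.25 (full aunt/uncle↔niece/nephew: two paths of length 3 through the shared grandparent pair: r = 2·(1/2)^3 = 1/4).
r to a full sibling = 1/2 (full sibs share both parents — two paths of length 2: r = 2·(1/2)^2 = 1/2).
r to a great-grandoffspring = 0.125 (three parent–offspring links: r = (1/2)^3 = 1/8).
Summing one r·B term per recipient: 3·0.25·0.145 + 1·0.5·0.0661 + 2·0.125·0.164 = 0.1828.

0.1828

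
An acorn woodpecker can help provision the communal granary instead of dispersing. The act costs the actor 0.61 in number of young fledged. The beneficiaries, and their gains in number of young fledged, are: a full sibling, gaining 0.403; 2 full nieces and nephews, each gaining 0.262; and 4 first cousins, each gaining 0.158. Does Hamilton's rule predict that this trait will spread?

Hamilton's rule: the trait is favored when the sum of r·B over every recipient exceeds the actor's cost C.
r to a full sibling = 1/2 (full sibs share both parents — two paths of length 2: r = 2·(1/2)^2 = 1/2).
r to a full niece or nephew = 1/4 (full aunt/uncle↔niece/nephew: two paths of length 3 through the shared grandparent pair: r = 2·(1/2)^3 = 1/4).
r to a first cousin = 1/8 (first cousins share one grandparent pair — two paths of length 4: r = 2·(1/2)^4 = 1/8).
Summing one r·B term per recipient: 1·0.5·0.403 + 2·0.25·0.262 + 4·0.125·0.158 = 0.4115.
0.4115 < 0.61: the indirect benefit is less than the cost.

No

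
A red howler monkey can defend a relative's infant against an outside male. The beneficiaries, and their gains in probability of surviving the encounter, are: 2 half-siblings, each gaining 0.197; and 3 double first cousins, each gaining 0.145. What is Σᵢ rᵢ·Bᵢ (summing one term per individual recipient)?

r to a half-sibling = 1/4 (half-sibs share one parent — one path of length 2: r = (1/2)^2 = 1/4).
r to a double first cousin = 1/4 (double first cousins share both grandparent pairs — four paths of length 4: r = 4·(1/2)^4 = 1/4).
Summing one r·B term per recipient: 2·0.25·0.197 + 3·0.25·0.145 = 0.20725.

0.20725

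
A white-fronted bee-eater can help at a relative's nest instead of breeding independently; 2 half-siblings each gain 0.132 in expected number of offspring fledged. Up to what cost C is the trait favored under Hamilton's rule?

r to a half-sibling = 1/4 (half-sibs share one parent — one path of length 2: r = (1/2)^2 = 1/4).
Hamilton's rule: n·r·B > C, so the trait is favored while C < n·r·B = 2·0.25·0.132 = 0.066.

0.066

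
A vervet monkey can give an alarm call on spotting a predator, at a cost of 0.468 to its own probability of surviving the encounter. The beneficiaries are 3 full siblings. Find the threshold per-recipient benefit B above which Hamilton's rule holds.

r to a full sibling = 1/2 (full sibs share both parents — two paths of length 2: r = 2·(1/2)^2 = 1/2).
Hamilton's rule with n recipients of equal r: n·r·B > C, so B > C/(n·r) = 0.468/(3·0.5) = 0.312.

0.312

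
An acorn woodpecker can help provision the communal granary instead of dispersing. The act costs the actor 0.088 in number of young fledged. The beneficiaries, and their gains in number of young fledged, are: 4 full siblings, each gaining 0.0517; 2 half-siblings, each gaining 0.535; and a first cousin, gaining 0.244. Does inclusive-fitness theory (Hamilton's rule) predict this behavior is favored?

Hamilton's rule: the trait is favored when the sum of r·B over every recipient exceeds the actor's cost C.
r to a full sibling = 0.5 (full sibs share both parents — two paths of length 2: r = 2·(1/2)^2 = 1/2).
r to a half-sibling = 1/4 (half-sibs share one parent — one path of length 2: r = (1/2)^2 = 1/4).
r to a first cousin = 1/8 (first cousins share one grandparent pair — two paths of length 4: r = 2·(1/2)^4 = 1/8).
Summing one r·B term per recipient: 4·0.5·0.0517 + 2·0.25·0.535 + 1·0.125·0.244 = 0.4014.
0.4014 > 0.088: the indirect benefit exceeds the cost.

Yes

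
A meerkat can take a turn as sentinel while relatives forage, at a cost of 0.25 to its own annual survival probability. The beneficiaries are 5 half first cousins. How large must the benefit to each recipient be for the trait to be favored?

r to a half first cousin = 0.0625 (half first cousins share one grandparent — one path of length 4: r = (1/2)^4 = 1/16).
Hamilton's rule with n recipients of equal r: n·r·B > C, so B > C/(n·r) = 0.25/(5·0.0625) = 0.8.

0.8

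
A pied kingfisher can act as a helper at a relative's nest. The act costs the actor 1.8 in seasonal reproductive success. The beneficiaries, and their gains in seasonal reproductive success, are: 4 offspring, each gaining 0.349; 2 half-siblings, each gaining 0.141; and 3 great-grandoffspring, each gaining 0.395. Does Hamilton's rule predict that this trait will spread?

No

Hamilton's rule: the trait is favored when the sum of r·B over every recipient exceeds the actor's cost C.
r to an offspring = 0.5 (one parent–offspring link: r = (1/2)^1 = 1/2).
r to a half-sibling = 0.25 (half-sibs share one parent — one path of length 2: r = (1/2)^2 = 1/4).
r to a great-grandoffspring = 1/8 (three parent–offspring links: r = (1/2)^3 = 1/8).
Summing one r·B term per recipient: 4·0.5·0.349 + 2·0.25·0.141 + 3·0.125·0.395 = 0.916625.
0.916625 < 1.8: the indirect benefit is less than the cost.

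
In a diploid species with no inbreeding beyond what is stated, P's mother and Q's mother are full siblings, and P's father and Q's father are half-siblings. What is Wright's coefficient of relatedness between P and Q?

Wright's path rule: contributions from independent ancestry routes add.
P and Q are related in two ways: first cousins through their mothers (r = 1/8) and half first cousins through their fathers (r = 1/16).
r = 1/8 + 1/16 = 0.1875.

0.1875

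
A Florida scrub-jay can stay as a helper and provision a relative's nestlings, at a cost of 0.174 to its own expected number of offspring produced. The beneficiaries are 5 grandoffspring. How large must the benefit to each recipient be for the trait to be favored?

0.1392

r to a grandoffspring = 1/4 (two parent–offspring links: r = (1/2)^2 = 1/4).
Hamilton's rule with n recipients of equal r: n·r·B > C, so B > C/(n·r) = 0.174/(5·0.25) = 0.1392.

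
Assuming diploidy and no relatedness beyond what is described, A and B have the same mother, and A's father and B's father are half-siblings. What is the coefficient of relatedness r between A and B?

0.3125

Independent pedigree routes through distinct common ancestors add.
A and B are related in two ways: half-sibs through their shared mother (r = 1/4) and half first cousins through their fathers (r = 1/16).
r = 1/4 + 1/16 = 5/16 = 0.3125.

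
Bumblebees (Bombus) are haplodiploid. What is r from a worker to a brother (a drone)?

0.25

Her haploid brother carries none of their father's genes and a random half of their mother's genome; that half matches the maternal half of her own genome with probability 1/2: r = 1/2 · 1/2 = 1/4.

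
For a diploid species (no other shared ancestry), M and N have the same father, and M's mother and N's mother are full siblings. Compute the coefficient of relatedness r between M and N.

Independent pedigree routes through distinct common ancestors add.
M and N are related in two ways: half-sibs through their shared father (r = 1/4) and first cousins through their mothers (r = 1/8).
r = 1/4 + 1/8 = 0.375.

0.375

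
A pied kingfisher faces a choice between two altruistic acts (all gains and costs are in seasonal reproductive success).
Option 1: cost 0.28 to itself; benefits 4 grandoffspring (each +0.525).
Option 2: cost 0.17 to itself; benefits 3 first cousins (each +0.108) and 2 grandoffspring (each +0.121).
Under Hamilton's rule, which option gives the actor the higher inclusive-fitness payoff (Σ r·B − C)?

Option 1

Option 1: r to a grandoffspring = 0.25.
Option 1: Σ r·B − C = (4·0.25·0.525) − 0.28 = 0.245.
Option 2: r to a first cousin = 0.125.
Option 2: r to a grandoffspring = 0.25.
Option 2: Σ r·B − C = (3·0.125·0.108 + 2·0.25·0.121) − 0.17 = -0.069.
Option 1 has the higher net inclusive-fitness payoff.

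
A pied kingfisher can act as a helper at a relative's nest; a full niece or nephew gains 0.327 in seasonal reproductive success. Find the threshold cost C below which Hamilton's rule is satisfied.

r to a full niece or nephew = 1/4 (full aunt/uncle↔niece/nephew: two paths of length 3 through the shared grandparent pair: r = 2·(1/2)^3 = 1/4).
Hamilton's rule: n·r·B > C, so the trait is favored while C < n·r·B = 1·0.25·0.327 = 0.08175.

0.08175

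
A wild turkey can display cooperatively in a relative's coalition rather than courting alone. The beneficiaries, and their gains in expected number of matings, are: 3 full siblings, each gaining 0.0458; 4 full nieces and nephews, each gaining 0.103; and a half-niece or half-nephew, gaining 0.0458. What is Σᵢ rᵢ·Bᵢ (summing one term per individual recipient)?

0.177425

r to a full sibling = 0.5 (full sibs share both parents — two paths of length 2: r = 2·(1/2)^2 = 1/2).
r to a full niece or nephew = 0.25 (full aunt/uncle↔niece/nephew: two paths of length 3 through the shared grandparent pair: r = 2·(1/2)^3 = 1/4).
r to a half-niece or half-nephew = 0.125 (half-aunt/uncle↔niece/nephew: one path of length 3: r = (1/2)^3 = 1/8).
Summing one r·B term per recipient: 3·0.5·0.0458 + 4·0.25·0.103 + 1·0.125·0.0458 = 0.177425.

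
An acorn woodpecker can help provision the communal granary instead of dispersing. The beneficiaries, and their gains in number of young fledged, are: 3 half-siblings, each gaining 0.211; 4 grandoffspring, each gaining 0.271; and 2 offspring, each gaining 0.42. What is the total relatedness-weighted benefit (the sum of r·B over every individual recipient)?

0.84925

r to a half-sibling = 0.25 (half-sibs share one parent — one path of length 2: r = (1/2)^2 = 1/4).
r to a grandoffspring = 1/4 (two parent–offspring links: r = (1/2)^2 = 1/4).
r to an offspring = 0.5 (one parent–offspring link: r = (1/2)^1 = 1/2).
Summing one r·B term per recipient: 3·0.25·0.211 + 4·0.25·0.271 + 2·0.5·0.42 = 0.84925.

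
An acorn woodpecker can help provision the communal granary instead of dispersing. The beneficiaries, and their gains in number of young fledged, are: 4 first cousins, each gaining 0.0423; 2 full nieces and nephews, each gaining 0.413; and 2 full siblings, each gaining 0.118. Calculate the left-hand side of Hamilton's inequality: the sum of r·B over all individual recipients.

r to a first cousin = 1/8 (first cousins share one grandparent pair — two paths of length 4: r = 2·(1/2)^4 = 1/8).
r to a full niece or nephew = 0.25 (full aunt/uncle↔niece/nephew: two paths of length 3 through the shared grandparent pair: r = 2·(1/2)^3 = 1/4).
r to a full sibling = 0.5 (full sibs share both parents — two paths of length 2: r = 2·(1/2)^2 = 1/2).
Summing one r·B term per recipient: 4·0.125·0.0423 + 2·0.25·0.413 + 2·0.5·0.118 = 0.34565.

0.34565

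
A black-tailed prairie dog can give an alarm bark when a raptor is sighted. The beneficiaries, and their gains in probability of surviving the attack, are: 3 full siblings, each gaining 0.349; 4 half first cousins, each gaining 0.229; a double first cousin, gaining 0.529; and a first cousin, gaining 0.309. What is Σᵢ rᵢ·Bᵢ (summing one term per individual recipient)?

0.751625

r to a full sibling = 0.5 (full sibs share both parents — two paths of length 2: r = 2·(1/2)^2 = 1/2).
r to a half first cousin = 0.0625 (half first cousins share one grandparent — one path of length 4: r = (1/2)^4 = 1/16).
r to a double first cousin = 1/4 (double first cousins share both grandparent pairs — four paths of length 4: r = 4·(1/2)^4 = 1/4).
r to a first cousin = 0.125 (first cousins share one grandparent pair — two paths of length 4: r = 2·(1/2)^4 = 1/8).
Summing one r·B term per recipient: 3·0.5·0.349 + 4·0.0625·0.229 + 1·0.25·0.529 + 1·0.125·0.309 = 0.751625.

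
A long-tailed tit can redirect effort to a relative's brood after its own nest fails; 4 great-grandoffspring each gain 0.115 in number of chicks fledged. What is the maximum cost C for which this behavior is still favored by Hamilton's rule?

0.0575

r to a great-grandoffspring = 0.125 (three parent–offspring links: r = (1/2)^3 = 1/8).
Hamilton's rule: n·r·B > C, so the trait is favored while C < n·r·B = 4·0.125·0.115 = 0.0575.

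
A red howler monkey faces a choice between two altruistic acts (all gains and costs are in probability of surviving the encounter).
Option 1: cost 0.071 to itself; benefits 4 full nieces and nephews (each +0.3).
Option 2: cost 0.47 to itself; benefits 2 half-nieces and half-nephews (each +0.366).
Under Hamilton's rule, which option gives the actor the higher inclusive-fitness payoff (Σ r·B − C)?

Option 1: r to a full niece or nephew = 0.25.
Option 1: Σ r·B − C = (4·0.25·0.3) − 0.071 = 0.229.
Option 2: r to a half-niece or half-nephew = 0.125.
Option 2: Σ r·B − C = (2·0.125·0.366) − 0.47 = -0.3785.
Option 1 has the higher net inclusive-fitness payoff.

Option 1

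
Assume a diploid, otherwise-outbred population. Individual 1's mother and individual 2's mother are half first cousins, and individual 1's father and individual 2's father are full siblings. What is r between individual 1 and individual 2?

With two independent routes of shared ancestry, r is the sum of the two contributions.
Individual 1 and individual 2 are related in two ways: half second cousins through their mothers (r = 1/64) and first cousins through their fathers (r = 1/8).
r = 1/64 + 1/8 = 0.140625.

0.140625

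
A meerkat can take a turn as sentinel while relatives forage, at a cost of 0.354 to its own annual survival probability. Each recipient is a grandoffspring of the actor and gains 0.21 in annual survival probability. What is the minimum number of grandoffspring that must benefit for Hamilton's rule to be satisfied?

7

r to a grandoffspring = 0.25 (two parent–offspring links: r = (1/2)^2 = 1/4).
Hamilton's rule: n·r·B > C  ⇒  n > C/(r·B) = 0.354/(0.25·0.21) = 6.743.
The smallest integer exceeding 6.743 is 7.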